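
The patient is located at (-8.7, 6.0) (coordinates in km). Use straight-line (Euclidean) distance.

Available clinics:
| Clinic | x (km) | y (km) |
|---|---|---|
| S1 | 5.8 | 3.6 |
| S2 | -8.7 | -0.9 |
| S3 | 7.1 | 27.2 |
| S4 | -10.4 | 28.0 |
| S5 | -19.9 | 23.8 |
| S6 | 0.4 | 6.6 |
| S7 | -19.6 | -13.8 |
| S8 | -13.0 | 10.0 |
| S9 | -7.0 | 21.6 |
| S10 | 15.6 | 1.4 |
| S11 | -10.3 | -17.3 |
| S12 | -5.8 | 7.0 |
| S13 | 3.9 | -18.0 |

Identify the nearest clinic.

S12

Distances from (-8.7, 6.0):
S1: √((14.5)² + (-2.4)²) = √(210.250 + 5.760) = 14.7 km
S2: √((0.0)² + (-6.9)²) = √(0.000 + 47.610) = 6.9 km
S3: √((15.8)² + (21.2)²) = √(249.640 + 449.440) = 26.4 km
S4: √((-1.7)² + (22.0)²) = √(2.890 + 484.000) = 22.1 km
S5: √((-11.2)² + (17.8)²) = √(125.440 + 316.840) = 21.0 km
S6: √((9.1)² + (0.6)²) = √(82.810 + 0.360) = 9.1 km
S7: √((-10.9)² + (-19.8)²) = √(118.810 + 392.040) = 22.6 km
S8: √((-4.3)² + (4.0)²) = √(18.490 + 16.000) = 5.9 km
S9: √((1.7)² + (15.6)²) = √(2.890 + 243.360) = 15.7 km
S10: √((24.3)² + (-4.6)²) = √(590.490 + 21.160) = 24.7 km
S11: √((-1.6)² + (-23.3)²) = √(2.560 + 542.890) = 23.4 km
S12: √((2.9)² + (1.0)²) = √(8.410 + 1.000) = 3.1 km
S13: √((12.6)² + (-24.0)²) = √(158.760 + 576.000) = 27.1 km
Minimum: S12 at 3.1 km.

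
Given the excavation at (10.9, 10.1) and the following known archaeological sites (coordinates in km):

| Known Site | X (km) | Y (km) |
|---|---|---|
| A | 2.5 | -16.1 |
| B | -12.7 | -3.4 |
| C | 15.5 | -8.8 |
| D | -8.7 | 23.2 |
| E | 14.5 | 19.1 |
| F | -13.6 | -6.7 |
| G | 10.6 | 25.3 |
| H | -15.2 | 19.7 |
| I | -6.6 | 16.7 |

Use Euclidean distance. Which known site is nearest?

Distances from (10.9, 10.1):
A: 27.5 km
B: 27.2 km
C: 19.5 km
D: 23.6 km
E: 9.7 km
F: 29.7 km
G: 15.2 km
H: 27.8 km
I: 18.7 km
Minimum: E at 9.7 km.

E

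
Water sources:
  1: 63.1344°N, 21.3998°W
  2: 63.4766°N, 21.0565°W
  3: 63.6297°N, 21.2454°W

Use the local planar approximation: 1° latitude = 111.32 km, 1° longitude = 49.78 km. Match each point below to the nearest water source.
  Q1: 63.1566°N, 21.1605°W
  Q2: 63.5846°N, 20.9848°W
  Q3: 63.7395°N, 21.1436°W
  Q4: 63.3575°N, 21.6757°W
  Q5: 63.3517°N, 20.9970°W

Q1→1; Q2→2; Q3→3; Q4→1; Q5→2

Q1 at 63.1566°N, 21.1605°W:
  1: √((-0.0222·111.32)² + (-0.2393·49.78)²) = √(6.107343 + 141.904178) = 12.1660 km
  2: √((0.3200·111.32)² + (0.1040·49.78)²) = √(1268.955382 + 26.802571) = 35.9966 km
  3: √((0.4731·111.32)² + (-0.0849·49.78)²) = √(2773.654048 + 17.861798) = 52.8348 km
  → nearest: 1 (12.1660 km)
Q2 at 63.5846°N, 20.9848°W:
  1: √((-0.4502·111.32)² + (-0.4150·49.78)²) = √(2511.639917 + 426.781886) = 54.2072 km
  2: √((-0.1080·111.32)² + (-0.0717·49.78)²) = √(144.541949 + 12.739374) = 12.5412 km
  3: √((0.0451·111.32)² + (-0.2606·49.78)²) = √(25.205742 + 168.290115) = 13.9103 km
  → nearest: 2 (12.5412 km)
Q3 at 63.7395°N, 21.1436°W:
  1: √((-0.6051·111.32)² + (-0.2562·49.78)²) = √(4537.333495 + 162.655231) = 68.5565 km
  2: √((-0.2629·111.32)² + (0.0871·49.78)²) = √(856.500395 + 18.799491) = 29.5855 km
  3: √((-0.1098·111.32)² + (-0.1018·49.78)²) = √(149.400164 + 25.680610) = 13.2318 km
  → nearest: 3 (13.2318 km)
Q4 at 63.3575°N, 21.6757°W:
  1: √((-0.2231·111.32)² + (0.2759·49.78)²) = √(616.801663 + 188.631051) = 28.3801 km
  2: √((0.1191·111.32)² + (0.6192·49.78)²) = √(175.780185 + 950.105167) = 33.5542 km
  3: √((0.2722·111.32)² + (0.4303·49.78)²) = √(918.169024 + 458.830709) = 37.1079 km
  → nearest: 1 (28.3801 km)
Q5 at 63.3517°N, 20.9970°W:
  1: √((-0.2173·111.32)² + (-0.4028·49.78)²) = √(585.148166 + 402.058000) = 31.4198 km
  2: √((0.1249·111.32)² + (-0.0595·49.78)²) = √(193.317545 + 8.772911) = 14.2159 km
  3: √((0.2780·111.32)² + (-0.2484·49.78)²) = √(957.714333 + 152.901930) = 33.3259 km
  → nearest: 2 (14.2159 km)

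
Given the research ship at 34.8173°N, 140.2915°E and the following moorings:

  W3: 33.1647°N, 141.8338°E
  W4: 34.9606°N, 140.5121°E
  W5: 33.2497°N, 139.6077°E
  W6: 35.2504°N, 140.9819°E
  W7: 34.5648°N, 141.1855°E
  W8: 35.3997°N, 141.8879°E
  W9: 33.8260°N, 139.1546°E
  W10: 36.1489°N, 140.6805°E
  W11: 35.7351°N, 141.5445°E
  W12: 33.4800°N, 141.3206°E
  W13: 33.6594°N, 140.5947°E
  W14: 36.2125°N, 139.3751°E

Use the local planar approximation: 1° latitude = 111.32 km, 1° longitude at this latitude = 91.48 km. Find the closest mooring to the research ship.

W4

Distances from 34.8173°N, 140.2915°E:
W3: √((-1.6526·111.32)² + (1.5423·91.48)²) = √(33844.016037 + 19906.276357) = 231.8411 km
W4: √((0.1433·111.32)² + (0.2206·91.48)²) = √(254.471281 + 407.252096) = 25.7240 km
W5: √((-1.5676·111.32)² + (-0.6838·91.48)²) = √(30452.075995 + 3913.005919) = 185.3782 km
W6: √((0.4331·111.32)² + (0.6904·91.48)²) = √(2324.463670 + 3988.906690) = 79.4567 km
W7: √((-0.2525·111.32)² + (0.8940·91.48)²) = √(790.076529 + 6688.478717) = 86.4786 km
W8: √((0.5824·111.32)² + (1.5964·91.48)²) = √(4203.287807 + 21327.293720) = 159.7829 km
W9: √((-0.9913·111.32)² + (-1.1369·91.48)²) = √(12177.457083 + 10816.751309) = 151.6384 km
W10: √((1.3316·111.32)² + (0.3890·91.48)²) = √(21973.233373 + 1266.343468) = 152.4453 km
W11: √((0.9178·111.32)² + (1.2530·91.48)²) = √(10438.605913 + 13138.762245) = 153.5492 km
W12: √((-1.3373·111.32)² + (1.0291·91.48)²) = √(22161.751690 + 8862.728967) = 176.1377 km
W13: √((-1.1579·111.32)² + (0.3032·91.48)²) = √(16614.546945 + 769.326524) = 131.8479 km
W14: √((1.3952·111.32)² + (-0.9164·91.48)²) = √(24122.334225 + 7027.849829) = 176.4941 km
Minimum: W4 at 25.7240 km.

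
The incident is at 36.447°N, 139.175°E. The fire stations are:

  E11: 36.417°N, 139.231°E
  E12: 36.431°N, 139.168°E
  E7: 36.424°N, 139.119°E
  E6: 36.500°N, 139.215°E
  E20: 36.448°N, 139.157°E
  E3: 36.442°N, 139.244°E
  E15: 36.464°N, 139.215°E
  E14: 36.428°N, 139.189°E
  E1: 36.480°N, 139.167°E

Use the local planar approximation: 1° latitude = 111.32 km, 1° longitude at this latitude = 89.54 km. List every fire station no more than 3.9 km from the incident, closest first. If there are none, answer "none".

E20, E12, E14, E1

Distances from 36.447°N, 139.175°E:
E11: √((-0.030·111.32)² + (0.056·89.54)²) = √(11.15293 + 25.14260) = 6.025 km
E12: √((-0.016·111.32)² + (-0.007·89.54)²) = √(3.17239 + 0.39285) = 1.888 km
E7: √((-0.023·111.32)² + (-0.056·89.54)²) = √(6.55544 + 25.14260) = 5.630 km
E6: √((0.053·111.32)² + (0.040·89.54)²) = √(34.80953 + 12.82786) = 6.902 km
E20: √((0.001·111.32)² + (-0.018·89.54)²) = √(0.01239 + 2.59764) = 1.616 km
E3: √((-0.005·111.32)² + (0.069·89.54)²) = √(0.30980 + 38.17090) = 6.203 km
E15: √((0.017·111.32)² + (0.040·89.54)²) = √(3.58133 + 12.82786) = 4.051 km
E14: √((-0.019·111.32)² + (0.014·89.54)²) = √(4.47356 + 1.57141) = 2.459 km
E1: √((0.033·111.32)² + (-0.008·89.54)²) = √(13.49504 + 0.51311) = 3.743 km
Threshold 3.9 km: E20 (1.616 km), E12 (1.888 km), E14 (2.459 km), E1 (3.743 km) are within range.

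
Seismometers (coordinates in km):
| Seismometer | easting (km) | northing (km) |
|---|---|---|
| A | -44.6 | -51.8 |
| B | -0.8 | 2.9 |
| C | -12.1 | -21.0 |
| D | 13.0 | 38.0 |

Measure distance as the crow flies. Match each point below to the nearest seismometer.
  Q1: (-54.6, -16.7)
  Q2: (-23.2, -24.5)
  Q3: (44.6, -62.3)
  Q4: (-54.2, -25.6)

Q1 at (-54.6, -16.7):
  A: 36.5 km
  B: 57.3 km
  C: 42.7 km
  D: 87.0 km
  → nearest: A (36.5 km)
Q2 at (-23.2, -24.5):
  A: 34.7 km
  B: 35.4 km
  C: 11.6 km
  D: 72.2 km
  → nearest: C (11.6 km)
Q3 at (44.6, -62.3):
  A: 89.8 km
  B: 79.4 km
  C: 70.1 km
  D: 105.2 km
  → nearest: C (70.1 km)
Q4 at (-54.2, -25.6):
  A: 27.9 km
  B: 60.5 km
  C: 42.4 km
  D: 92.5 km
  → nearest: A (27.9 km)

Q1→A; Q2→C; Q3→C; Q4→A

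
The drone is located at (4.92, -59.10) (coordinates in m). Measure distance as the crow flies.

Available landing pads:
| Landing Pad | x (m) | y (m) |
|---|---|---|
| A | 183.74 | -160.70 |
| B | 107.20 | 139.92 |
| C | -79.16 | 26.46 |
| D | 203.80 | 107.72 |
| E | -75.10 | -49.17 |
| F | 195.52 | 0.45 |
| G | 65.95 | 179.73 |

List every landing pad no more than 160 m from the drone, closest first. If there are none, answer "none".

Distances from (4.92, -59.10):
A: 205.67 m
B: 223.76 m
C: 119.96 m
D: 259.58 m
E: 80.63 m
F: 199.69 m
G: 246.50 m
Threshold 160 m: E (80.63 m), C (119.96 m) are within range.

E, C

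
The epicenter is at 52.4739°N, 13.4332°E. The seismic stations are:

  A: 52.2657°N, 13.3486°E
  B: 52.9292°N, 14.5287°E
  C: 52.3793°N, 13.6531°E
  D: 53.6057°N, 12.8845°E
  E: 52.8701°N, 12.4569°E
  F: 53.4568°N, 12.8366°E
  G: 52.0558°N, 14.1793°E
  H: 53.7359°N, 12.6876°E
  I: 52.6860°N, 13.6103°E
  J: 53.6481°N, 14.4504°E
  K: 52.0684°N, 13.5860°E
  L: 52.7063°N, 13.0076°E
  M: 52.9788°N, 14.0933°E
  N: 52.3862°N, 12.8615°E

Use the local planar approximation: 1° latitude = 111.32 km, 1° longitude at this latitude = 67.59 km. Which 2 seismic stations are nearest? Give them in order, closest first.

C, A

Distances from 52.4739°N, 13.4332°E:
A: √((-0.2082·111.32)² + (-0.0846·67.59)²) = √(537.165171 + 32.696828) = 23.8718 km
B: √((0.4553·111.32)² + (1.0955·67.59)²) = √(2568.867451 + 5482.639071) = 89.7302 km
C: √((-0.0946·111.32)² + (0.2199·67.59)²) = √(110.899265 + 220.909988) = 18.2156 km
D: √((1.1318·111.32)² + (-0.5487·67.59)²) = √(15873.978016 + 1375.418347) = 131.3370 km
E: √((0.3962·111.32)² + (-0.9763·67.59)²) = √(1945.249614 + 4354.431585) = 79.3705 km
F: √((0.9829·111.32)² + (-0.5966·67.59)²) = √(11971.954716 + 1626.040622) = 116.6104 km
G: √((-0.4181·111.32)² + (0.7461·67.59)²) = √(2166.240796 + 2543.073854) = 68.6244 km
H: √((1.2620·111.32)² + (-0.7456·67.59)²) = √(19736.271241 + 2539.666507) = 149.2513 km
I: √((0.2121·111.32)² + (0.1771·67.59)²) = √(557.477999 + 143.285425) = 26.4719 km
J: √((1.1742·111.32)² + (1.0172·67.59)²) = √(17085.612304 + 4726.912856) = 147.6906 km
K: √((-0.4055·111.32)² + (0.1528·67.59)²) = √(2037.643073 + 106.662461) = 46.3066 km
L: √((0.2324·111.32)² + (-0.4256·67.59)²) = √(669.296637 + 827.500246) = 38.6885 km
M: √((0.5049·111.32)² + (0.6601·67.59)²) = √(3159.054633 + 1990.601644) = 71.7611 km
N: √((-0.0877·111.32)² + (-0.5717·67.59)²) = √(95.311561 + 1493.142569) = 39.8554 km
Sorted: C (18.2156 km) < A (23.8718 km) < I (26.4719 km) < L (38.6885 km) < …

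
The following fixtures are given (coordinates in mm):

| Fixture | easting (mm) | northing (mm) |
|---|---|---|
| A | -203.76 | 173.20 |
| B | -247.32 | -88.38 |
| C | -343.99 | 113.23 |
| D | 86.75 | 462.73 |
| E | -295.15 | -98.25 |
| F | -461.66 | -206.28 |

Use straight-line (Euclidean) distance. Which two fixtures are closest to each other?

Pairwise distances:
A–B: 265.18 mm
A–C: 152.52 mm
A–D: 410.15 mm
A–E: 286.42 mm
A–F: 458.82 mm
B–C: 223.59 mm
B–D: 644.46 mm
B–E: 48.84 mm
B–F: 244.63 mm
C–D: 554.70 mm
C–E: 217.05 mm
C–F: 340.49 mm
D–E: 678.64 mm
D–F: 865.06 mm
E–F: 198.48 mm
Closest pair: B–E at 48.84 mm.

B and E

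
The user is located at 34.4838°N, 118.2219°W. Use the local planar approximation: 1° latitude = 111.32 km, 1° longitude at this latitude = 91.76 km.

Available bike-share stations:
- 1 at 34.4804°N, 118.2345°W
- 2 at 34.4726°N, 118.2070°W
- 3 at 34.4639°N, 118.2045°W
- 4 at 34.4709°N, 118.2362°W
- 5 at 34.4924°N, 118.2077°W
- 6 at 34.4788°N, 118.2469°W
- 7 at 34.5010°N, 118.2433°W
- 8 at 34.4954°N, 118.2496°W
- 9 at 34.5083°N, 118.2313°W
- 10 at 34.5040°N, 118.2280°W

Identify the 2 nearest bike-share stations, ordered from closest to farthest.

Distances from 34.4838°N, 118.2219°W:
1: √((-0.0034·111.32)² + (-0.0126·91.76)²) = √(0.143253 + 1.336743) = 1.2166 km
2: √((-0.0112·111.32)² + (0.0149·91.76)²) = √(1.554470 + 1.869301) = 1.8503 km
3: √((-0.0199·111.32)² + (0.0174·91.76)²) = √(4.907412 + 2.549208) = 2.7307 km
4: √((-0.0129·111.32)² + (-0.0143·91.76)²) = √(2.062176 + 1.721785) = 1.9452 km
5: √((0.0086·111.32)² + (0.0142·91.76)²) = √(0.916523 + 1.697788) = 1.6169 km
6: √((-0.0050·111.32)² + (-0.0250·91.76)²) = √(0.309804 + 5.262436) = 2.3606 km
7: √((0.0172·111.32)² + (-0.0214·91.76)²) = √(3.666091 + 3.855976) = 2.7426 km
8: √((0.0116·111.32)² + (-0.0277·91.76)²) = √(1.667487 + 6.460503) = 2.8510 km
9: √((0.0245·111.32)² + (-0.0094·91.76)²) = √(7.438383 + 0.743982) = 2.8605 km
10: √((0.0202·111.32)² + (-0.0061·91.76)²) = √(5.056490 + 0.313304) = 2.3173 km
Sorted: 1 (1.2166 km) < 5 (1.6169 km) < 2 (1.8503 km) < 4 (1.9452 km) < …

1, 5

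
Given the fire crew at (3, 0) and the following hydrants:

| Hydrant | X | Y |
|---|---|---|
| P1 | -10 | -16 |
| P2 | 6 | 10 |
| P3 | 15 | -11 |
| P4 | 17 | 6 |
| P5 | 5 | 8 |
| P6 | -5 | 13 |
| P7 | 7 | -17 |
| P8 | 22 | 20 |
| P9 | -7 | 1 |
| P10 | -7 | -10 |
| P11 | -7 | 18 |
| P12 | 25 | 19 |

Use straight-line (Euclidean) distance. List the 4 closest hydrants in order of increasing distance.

Distances from (3, 0):
P1: √((-13)² + (-16)²) = √(169.0000 + 256.0000) = 20.62
P2: √((3)² + (10)²) = √(9.0000 + 100.0000) = 10.44
P3: √((12)² + (-11)²) = √(144.0000 + 121.0000) = 16.28
P4: √((14)² + (6)²) = √(196.0000 + 36.0000) = 15.23
P5: √((2)² + (8)²) = √(4.0000 + 64.0000) = 8.25
P6: √((-8)² + (13)²) = √(64.0000 + 169.0000) = 15.26
P7: √((4)² + (-17)²) = √(16.0000 + 289.0000) = 17.46
P8: √((19)² + (20)²) = √(361.0000 + 400.0000) = 27.59
P9: √((-10)² + (1)²) = √(100.0000 + 1.0000) = 10.05
P10: √((-10)² + (-10)²) = √(100.0000 + 100.0000) = 14.14
P11: √((-10)² + (18)²) = √(100.0000 + 324.0000) = 20.59
P12: √((22)² + (19)²) = √(484.0000 + 361.0000) = 29.07
Sorted: P5 (8.25) < P9 (10.05) < P2 (10.44) < P10 (14.14) < P4 (15.23) < P6 (15.26) < …

P5, P9, P2, P10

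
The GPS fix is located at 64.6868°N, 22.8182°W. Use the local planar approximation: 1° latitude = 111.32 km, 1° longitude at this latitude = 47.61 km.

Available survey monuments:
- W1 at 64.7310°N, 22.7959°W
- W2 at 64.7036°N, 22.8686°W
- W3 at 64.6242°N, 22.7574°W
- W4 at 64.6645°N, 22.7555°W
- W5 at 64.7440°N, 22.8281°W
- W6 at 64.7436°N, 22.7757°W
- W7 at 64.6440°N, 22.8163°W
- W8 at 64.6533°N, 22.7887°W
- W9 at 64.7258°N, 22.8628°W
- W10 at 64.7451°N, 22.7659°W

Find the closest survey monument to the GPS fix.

Distances from 64.6868°N, 22.8182°W:
W1: √((0.0442·111.32)² + (0.0223·47.61)²) = √(24.209785 + 1.127213) = 5.0336 km
W2: √((0.0168·111.32)² + (-0.0504·47.61)²) = √(3.497558 + 5.757811) = 3.0423 km
W3: √((-0.0626·111.32)² + (0.0608·47.61)²) = √(48.561832 + 8.379219) = 7.5459 km
W4: √((-0.0223·111.32)² + (0.0627·47.61)²) = √(6.162488 + 8.911103) = 3.8825 km
W5: √((0.0572·111.32)² + (-0.0099·47.61)²) = √(40.545107 + 0.222160) = 6.3849 km
W6: √((0.0568·111.32)² + (0.0425·47.61)²) = √(39.980025 + 4.094249) = 6.6388 km
W7: √((-0.0428·111.32)² + (0.0019·47.61)²) = √(22.700422 + 0.008183) = 4.7654 km
W8: √((-0.0335·111.32)² + (0.0295·47.61)²) = √(13.907082 + 1.972606) = 3.9849 km
W9: √((0.0390·111.32)² + (-0.0446·47.61)²) = √(18.848449 + 4.508853) = 4.8329 km
W10: √((0.0583·111.32)² + (0.0523·47.61)²) = √(42.119529 + 6.200115) = 6.9512 km
Minimum: W2 at 3.0423 km.

W2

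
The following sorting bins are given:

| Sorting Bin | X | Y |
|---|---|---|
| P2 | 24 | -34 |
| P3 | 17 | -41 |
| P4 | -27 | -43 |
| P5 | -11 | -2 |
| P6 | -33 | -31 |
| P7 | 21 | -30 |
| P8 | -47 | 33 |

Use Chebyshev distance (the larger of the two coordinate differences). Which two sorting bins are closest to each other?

P2 and P7

Pairwise distances:
P2–P7: max(|-3|, |4|) = 4
P2–P3: max(|-7|, |-7|) = 7
P3–P7: max(|4|, |11|) = 11
P4–P6: max(|-6|, |12|) = 12
P5–P6: max(|-22|, |-29|) = 29
P5–P7: max(|32|, |-28|) = 32
P2–P5: max(|-35|, |32|) = 35
P5–P8: max(|-36|, |35|) = 36
P3–P5: max(|-28|, |39|) = 39
P4–P5: max(|16|, |41|) = 41
P3–P4: max(|-44|, |-2|) = 44
P4–P7: max(|48|, |13|) = 48
P3–P6: max(|-50|, |10|) = 50
P2–P4: max(|-51|, |-9|) = 51
P6–P7: max(|54|, |1|) = 54
P2–P6: max(|-57|, |3|) = 57
P6–P8: max(|-14|, |64|) = 64
P7–P8: max(|-68|, |63|) = 68
P2–P8: max(|-71|, |67|) = 71
P3–P8: max(|-64|, |74|) = 74
P4–P8: max(|-20|, |76|) = 76
Closest pair: P2–P7 at 4.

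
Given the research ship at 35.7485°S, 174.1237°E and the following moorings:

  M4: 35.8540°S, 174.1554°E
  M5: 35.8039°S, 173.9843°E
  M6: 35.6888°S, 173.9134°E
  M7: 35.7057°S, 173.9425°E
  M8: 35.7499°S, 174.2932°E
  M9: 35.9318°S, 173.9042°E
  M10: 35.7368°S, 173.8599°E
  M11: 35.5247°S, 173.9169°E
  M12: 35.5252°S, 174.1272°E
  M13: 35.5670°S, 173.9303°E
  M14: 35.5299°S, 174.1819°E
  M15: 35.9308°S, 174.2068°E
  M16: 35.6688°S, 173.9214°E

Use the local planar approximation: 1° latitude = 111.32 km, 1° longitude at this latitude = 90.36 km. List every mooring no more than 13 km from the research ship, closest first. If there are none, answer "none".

M4

Distances from 35.7485°S, 174.1237°E:
M4: 12.0885 km
M5: 14.0249 km
M6: 20.1313 km
M7: 17.0524 km
M8: 15.3168 km
M9: 28.4561 km
M10: 23.8725 km
M11: 31.1426 km
M12: 24.8598 km
M13: 26.7137 km
M14: 24.8963 km
M15: 21.6383 km
M16: 20.3192 km
Threshold 13 km: M4 (12.0885 km) is within range.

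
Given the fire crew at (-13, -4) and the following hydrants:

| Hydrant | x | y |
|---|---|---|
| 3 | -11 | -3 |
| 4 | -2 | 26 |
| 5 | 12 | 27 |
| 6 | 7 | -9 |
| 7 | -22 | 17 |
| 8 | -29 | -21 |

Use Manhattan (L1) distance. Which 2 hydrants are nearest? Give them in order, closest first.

Distances from (-13, -4):
3: 3
4: 41
5: 56
6: 25
7: 30
8: 33
Sorted: 3 (3) < 6 (25) < 7 (30) < 8 (33) < …

3, 6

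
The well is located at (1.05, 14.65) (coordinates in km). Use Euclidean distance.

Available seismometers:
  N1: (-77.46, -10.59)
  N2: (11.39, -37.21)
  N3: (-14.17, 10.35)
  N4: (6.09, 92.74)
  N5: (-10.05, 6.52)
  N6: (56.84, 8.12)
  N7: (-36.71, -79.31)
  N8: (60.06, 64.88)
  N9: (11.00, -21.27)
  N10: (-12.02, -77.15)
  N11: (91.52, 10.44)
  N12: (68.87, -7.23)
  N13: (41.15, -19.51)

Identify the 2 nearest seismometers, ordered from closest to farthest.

Distances from (1.05, 14.65):
N1: 82.47 km
N2: 52.88 km
N3: 15.82 km
N4: 78.25 km
N5: 13.76 km
N6: 56.17 km
N7: 101.26 km
N8: 77.49 km
N9: 37.27 km
N10: 92.73 km
N11: 90.57 km
N12: 71.26 km
N13: 52.68 km
Sorted: N5 (13.76 km) < N3 (15.82 km) < N9 (37.27 km) < N13 (52.68 km) < …

N5, N3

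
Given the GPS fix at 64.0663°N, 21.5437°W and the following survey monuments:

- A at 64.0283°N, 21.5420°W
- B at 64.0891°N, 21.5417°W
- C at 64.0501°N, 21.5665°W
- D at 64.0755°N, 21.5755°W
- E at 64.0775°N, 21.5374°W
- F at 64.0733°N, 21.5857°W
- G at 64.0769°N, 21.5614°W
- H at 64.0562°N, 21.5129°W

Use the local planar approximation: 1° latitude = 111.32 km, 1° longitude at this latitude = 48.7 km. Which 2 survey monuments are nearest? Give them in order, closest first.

Distances from 64.0663°N, 21.5437°W:
A: 4.2310 km
B: 2.5400 km
C: 2.1178 km
D: 1.8567 km
E: 1.2840 km
F: 2.1888 km
G: 1.4613 km
H: 1.8746 km
Sorted: E (1.2840 km) < G (1.4613 km) < D (1.8567 km) < H (1.8746 km) < …

E, G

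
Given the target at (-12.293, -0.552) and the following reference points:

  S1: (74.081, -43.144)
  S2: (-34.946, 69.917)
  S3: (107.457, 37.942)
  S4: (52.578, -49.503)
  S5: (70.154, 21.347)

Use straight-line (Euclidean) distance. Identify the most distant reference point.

S3

Distances from (-12.293, -0.552):
S1: 96.304
S2: 74.021
S3: 125.785
S4: 81.268
S5: 85.306
Maximum: S3 at 125.785.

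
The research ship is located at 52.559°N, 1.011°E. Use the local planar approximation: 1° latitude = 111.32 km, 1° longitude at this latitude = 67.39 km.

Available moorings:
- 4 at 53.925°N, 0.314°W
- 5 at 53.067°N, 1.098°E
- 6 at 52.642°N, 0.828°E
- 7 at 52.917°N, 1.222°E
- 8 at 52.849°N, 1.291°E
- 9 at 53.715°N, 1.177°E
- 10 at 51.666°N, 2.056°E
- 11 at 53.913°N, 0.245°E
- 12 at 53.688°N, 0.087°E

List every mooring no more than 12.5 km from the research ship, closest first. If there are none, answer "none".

Distances from 52.559°N, 1.011°E:
4: 176.341 km
5: 56.854 km
6: 15.410 km
7: 42.313 km
8: 37.393 km
9: 129.171 km
10: 121.825 km
11: 159.322 km
12: 140.260 km
Threshold 12.5 km: none within range.

none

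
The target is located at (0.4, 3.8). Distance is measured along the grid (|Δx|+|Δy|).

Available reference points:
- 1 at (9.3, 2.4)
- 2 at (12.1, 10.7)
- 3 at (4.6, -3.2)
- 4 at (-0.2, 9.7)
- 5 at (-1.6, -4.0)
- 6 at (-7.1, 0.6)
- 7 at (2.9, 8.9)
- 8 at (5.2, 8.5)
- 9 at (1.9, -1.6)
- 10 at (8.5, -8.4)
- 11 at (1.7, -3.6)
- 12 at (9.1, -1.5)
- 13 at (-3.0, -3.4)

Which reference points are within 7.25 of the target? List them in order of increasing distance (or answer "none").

Distances from (0.4, 3.8):
1: 10.3
2: 18.6
3: 11.2
4: 6.5
5: 9.8
6: 10.7
7: 7.6
8: 9.5
9: 6.9
10: 20.3
11: 8.7
12: 14.0
13: 10.6
Threshold 7.25: 4 (6.5), 9 (6.9) are within range.

4, 9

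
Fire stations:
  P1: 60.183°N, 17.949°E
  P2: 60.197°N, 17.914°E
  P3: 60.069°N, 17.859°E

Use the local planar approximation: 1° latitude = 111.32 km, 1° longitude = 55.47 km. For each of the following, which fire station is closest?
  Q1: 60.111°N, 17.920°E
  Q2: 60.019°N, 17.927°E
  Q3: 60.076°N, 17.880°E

Q1→P3; Q2→P3; Q3→P3

Q1 at 60.111°N, 17.920°E:
  P1: √((0.072·111.32)² + (0.029·55.47)²) = √(64.24087 + 2.58769) = 8.175 km
  P2: √((0.086·111.32)² + (-0.006·55.47)²) = √(91.65229 + 0.11077) = 9.579 km
  P3: √((-0.042·111.32)² + (-0.061·55.47)²) = √(21.85974 + 11.44922) = 5.771 km
  → nearest: P3 (5.771 km)
Q2 at 60.019°N, 17.927°E:
  P1: √((0.164·111.32)² + (0.022·55.47)²) = √(333.29906 + 1.48923) = 18.297 km
  P2: √((0.178·111.32)² + (-0.013·55.47)²) = √(392.63264 + 0.52000) = 19.828 km
  P3: √((0.050·111.32)² + (-0.068·55.47)²) = √(30.98036 + 14.22768) = 6.724 km
  → nearest: P3 (6.724 km)
Q3 at 60.076°N, 17.880°E:
  P1: √((0.107·111.32)² + (0.069·55.47)²) = √(141.87764 + 14.64922) = 12.511 km
  P2: √((0.121·111.32)² + (0.034·55.47)²) = √(181.43336 + 3.55692) = 13.601 km
  P3: √((-0.007·111.32)² + (-0.021·55.47)²) = √(0.60721 + 1.35692) = 1.401 km
  → nearest: P3 (1.401 km)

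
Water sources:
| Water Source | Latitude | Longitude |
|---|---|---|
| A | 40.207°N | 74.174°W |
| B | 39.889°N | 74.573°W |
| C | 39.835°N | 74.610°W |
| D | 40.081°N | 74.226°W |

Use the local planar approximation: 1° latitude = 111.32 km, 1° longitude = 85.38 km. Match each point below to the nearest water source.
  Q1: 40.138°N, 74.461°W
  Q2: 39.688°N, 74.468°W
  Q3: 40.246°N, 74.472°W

Q1 at 40.138°N, 74.461°W:
  A: √((0.069·111.32)² + (0.287·85.38)²) = √(58.99899 + 600.44896) = 25.680 km
  B: √((-0.249·111.32)² + (-0.112·85.38)²) = √(768.32522 + 91.44255) = 29.322 km
  C: √((-0.303·111.32)² + (-0.149·85.38)²) = √(1137.71020 + 161.83962) = 36.049 km
  D: √((-0.057·111.32)² + (0.235·85.38)²) = √(40.26207 + 402.57613) = 21.044 km
  → nearest: D (21.044 km)
Q2 at 39.688°N, 74.468°W:
  A: √((0.519·111.32)² + (0.294·85.38)²) = √(3337.95987 + 630.09635) = 62.993 km
  B: √((0.201·111.32)² + (-0.105·85.38)²) = √(500.65495 + 80.36943) = 24.104 km
  C: √((0.147·111.32)² + (-0.142·85.38)²) = √(267.78181 + 146.99041) = 20.366 km
  D: √((0.393·111.32)² + (0.242·85.38)²) = √(1913.95400 + 426.91659) = 48.383 km
  → nearest: C (20.366 km)
Q3 at 40.246°N, 74.472°W:
  A: √((-0.039·111.32)² + (0.298·85.38)²) = √(18.84845 + 647.35846) = 25.811 km
  B: √((-0.357·111.32)² + (-0.101·85.38)²) = √(1579.36616 + 74.36268) = 40.666 km
  C: √((-0.411·111.32)² + (-0.138·85.38)²) = √(2093.29309 + 138.82589) = 47.245 km
  D: √((-0.165·111.32)² + (0.246·85.38)²) = √(337.37608 + 441.14617) = 27.902 km
  → nearest: A (25.811 km)

Q1→D; Q2→C; Q3→A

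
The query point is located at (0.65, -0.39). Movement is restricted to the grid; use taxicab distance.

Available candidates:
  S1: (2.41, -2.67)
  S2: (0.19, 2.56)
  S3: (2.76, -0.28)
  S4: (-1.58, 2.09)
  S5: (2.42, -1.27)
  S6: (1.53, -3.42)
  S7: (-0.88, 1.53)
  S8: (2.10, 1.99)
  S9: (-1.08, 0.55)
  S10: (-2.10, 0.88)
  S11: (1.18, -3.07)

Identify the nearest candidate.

Distances from (0.65, -0.39):
S1: |1.76| + |-2.28| = 1.76 + 2.28 = 4.04
S2: |-0.46| + |2.95| = 0.46 + 2.95 = 3.41
S3: |2.11| + |0.11| = 2.11 + 0.11 = 2.22
S4: |-2.23| + |2.48| = 2.23 + 2.48 = 4.71
S5: |1.77| + |-0.88| = 1.77 + 0.88 = 2.65
S6: |0.88| + |-3.03| = 0.88 + 3.03 = 3.91
S7: |-1.53| + |1.92| = 1.53 + 1.92 = 3.45
S8: |1.45| + |2.38| = 1.45 + 2.38 = 3.83
S9: |-1.73| + |0.94| = 1.73 + 0.94 = 2.67
S10: |-2.75| + |1.27| = 2.75 + 1.27 = 4.02
S11: |0.53| + |-2.68| = 0.53 + 2.68 = 3.21
Minimum: S3 at 2.22.

S3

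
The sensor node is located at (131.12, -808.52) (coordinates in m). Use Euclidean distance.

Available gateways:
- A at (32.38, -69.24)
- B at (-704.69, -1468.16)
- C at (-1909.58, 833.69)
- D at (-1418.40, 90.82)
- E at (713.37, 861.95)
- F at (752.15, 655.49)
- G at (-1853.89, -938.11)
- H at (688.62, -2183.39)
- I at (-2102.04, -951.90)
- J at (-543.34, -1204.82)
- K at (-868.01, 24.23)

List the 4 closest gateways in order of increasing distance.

A, J, B, K

Distances from (131.12, -808.52):
A: √((-98.74)² + (739.28)²) = √(9749.5876 + 546534.9184) = 745.84 m
B: √((-835.81)² + (-659.64)²) = √(698578.3561 + 435124.9296) = 1064.76 m
C: √((-2040.70)² + (1642.21)²) = √(4164456.4900 + 2696853.6841) = 2619.41 m
D: √((-1549.52)² + (899.34)²) = √(2401012.2304 + 808812.4356) = 1791.60 m
E: √((582.25)² + (1670.47)²) = √(339015.0625 + 2790470.0209) = 1769.04 m
F: √((621.03)² + (1464.01)²) = √(385678.2609 + 2143325.2801) = 1590.28 m
G: √((-1985.01)² + (-129.59)²) = √(3940264.7001 + 16793.5681) = 1989.24 m
H: √((557.50)² + (-1374.87)²) = √(310806.2500 + 1890267.5169) = 1483.60 m
I: √((-2233.16)² + (-143.38)²) = √(4987003.5856 + 20557.8244) = 2237.76 m
J: √((-674.46)² + (-396.30)²) = √(454896.2916 + 157053.6900) = 782.27 m
K: √((-999.13)² + (832.75)²) = √(998260.7569 + 693472.5625) = 1300.67 m
Sorted: A (745.84 m) < J (782.27 m) < B (1064.76 m) < K (1300.67 m) < H (1483.60 m) < F (1590.28 m) < …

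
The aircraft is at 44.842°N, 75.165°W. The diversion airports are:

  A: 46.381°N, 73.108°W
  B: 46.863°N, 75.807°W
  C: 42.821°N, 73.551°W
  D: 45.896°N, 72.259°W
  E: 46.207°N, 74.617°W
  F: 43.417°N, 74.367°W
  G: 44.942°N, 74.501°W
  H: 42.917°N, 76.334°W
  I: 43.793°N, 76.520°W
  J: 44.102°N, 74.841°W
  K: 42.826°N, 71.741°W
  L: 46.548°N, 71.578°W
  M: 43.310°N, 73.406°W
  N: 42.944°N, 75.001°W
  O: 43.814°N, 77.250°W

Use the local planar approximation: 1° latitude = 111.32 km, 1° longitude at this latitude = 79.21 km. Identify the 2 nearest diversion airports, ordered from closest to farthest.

G, J

Distances from 44.842°N, 75.165°W:
A: √((1.539·111.32)² + (2.057·79.21)²) = √(29351.04951 + 26547.80445) = 236.429 km
B: √((2.021·111.32)² + (-0.642·79.21)²) = √(50614.97450 + 2586.00930) = 230.653 km
C: √((-2.021·111.32)² + (1.614·79.21)²) = √(50614.97450 + 16344.32868) = 258.765 km
D: √((1.054·111.32)² + (2.906·79.21)²) = √(13766.62927 + 52984.79355) = 258.363 km
E: √((1.365·111.32)² + (0.548·79.21)²) = √(23089.34952 + 1884.17459) = 158.030 km
F: √((-1.425·111.32)² + (0.798·79.21)²) = √(25163.79416 + 3995.45100) = 170.761 km
G: √((0.100·111.32)² + (0.664·79.21)²) = √(123.92142 + 2766.28031) = 53.761 km
H: √((-1.925·111.32)² + (-1.169·79.21)²) = √(45920.63268 + 8574.10996) = 233.441 km
I: √((-1.049·111.32)² + (-1.355·79.21)²) = √(13636.32589 + 11519.63230) = 158.606 km
J: √((-0.740·111.32)² + (0.324·79.21)²) = √(6785.93718 + 658.64295) = 86.282 km
K: √((-2.016·111.32)² + (3.424·79.21)²) = √(50364.83910 + 73557.59792) = 352.026 km
L: √((1.706·111.32)² + (3.587·79.21)²) = √(36066.53736 + 80727.73730) = 341.752 km
M: √((-1.532·111.32)² + (1.759·79.21)²) = √(29084.65562 + 19412.95758) = 220.222 km
N: √((-1.898·111.32)² + (0.164·79.21)²) = √(44641.50335 + 168.75153) = 211.684 km
O: √((-1.028·111.32)² + (-2.085·79.21)²) = √(13095.81781 + 27275.46386) = 200.926 km
Sorted: G (53.761 km) < J (86.282 km) < E (158.030 km) < I (158.606 km) < …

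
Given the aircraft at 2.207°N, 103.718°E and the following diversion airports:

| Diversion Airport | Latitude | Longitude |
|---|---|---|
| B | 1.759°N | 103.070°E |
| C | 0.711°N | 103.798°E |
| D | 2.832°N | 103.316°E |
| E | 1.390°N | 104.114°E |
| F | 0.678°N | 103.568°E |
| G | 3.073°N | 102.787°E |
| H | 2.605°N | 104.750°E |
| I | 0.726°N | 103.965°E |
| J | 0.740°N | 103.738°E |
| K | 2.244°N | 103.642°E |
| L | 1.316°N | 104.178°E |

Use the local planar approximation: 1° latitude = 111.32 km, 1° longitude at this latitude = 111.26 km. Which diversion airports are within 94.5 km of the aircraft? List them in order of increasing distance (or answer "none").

K, D, B

Distances from 2.207°N, 103.718°E:
B: √((-0.448·111.32)² + (-0.648·111.26)²) = √(2487.15255 + 5197.90243) = 87.664 km
C: √((-1.496·111.32)² + (0.080·111.26)²) = √(27733.81297 + 79.22424) = 166.772 km
D: √((0.625·111.32)² + (-0.402·111.26)²) = √(4840.68062 + 2000.46159) = 82.711 km
E: √((-0.817·111.32)² + (0.396·111.26)²) = √(8271.61874 + 1941.19196) = 101.058 km
F: √((-1.529·111.32)² + (-0.150·111.26)²) = √(28970.85858 + 278.52272) = 171.025 km
G: √((0.866·111.32)² + (-0.931·111.26)²) = √(9293.56155 + 10729.45032) = 141.503 km
H: √((0.398·111.32)² + (1.032·111.26)²) = √(1962.96492 + 13183.70588) = 123.072 km
I: √((-1.481·111.32)² + (0.247·111.26)²) = √(27180.44185 + 755.21745) = 167.140 km
J: √((-1.467·111.32)² + (0.020·111.26)²) = √(26668.99335 + 4.95152) = 163.322 km
K: √((0.037·111.32)² + (-0.076·111.26)²) = √(16.96484 + 71.49988) = 9.406 km
L: √((-0.891·111.32)² + (0.460·111.26)²) = √(9837.88640 + 2619.35146) = 111.612 km
Threshold 94.5 km: K (9.406 km), D (82.711 km), B (87.664 km) are within range.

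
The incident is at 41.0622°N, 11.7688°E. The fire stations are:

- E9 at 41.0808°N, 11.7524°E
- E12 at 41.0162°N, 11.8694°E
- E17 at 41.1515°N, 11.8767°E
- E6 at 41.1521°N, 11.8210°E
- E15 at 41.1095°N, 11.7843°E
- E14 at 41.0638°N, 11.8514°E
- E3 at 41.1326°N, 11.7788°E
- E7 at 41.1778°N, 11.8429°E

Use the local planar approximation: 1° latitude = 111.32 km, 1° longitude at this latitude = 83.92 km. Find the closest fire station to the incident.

E9

Distances from 41.0622°N, 11.7688°E:
E9: √((0.0186·111.32)² + (-0.0164·83.92)²) = √(4.287186 + 1.894169) = 2.4862 km
E12: √((-0.0460·111.32)² + (0.1006·83.92)²) = √(26.221773 + 71.273307) = 9.8740 km
E17: √((0.0893·111.32)² + (0.1079·83.92)²) = √(98.821016 + 81.992445) = 13.4467 km
E6: √((0.0899·111.32)² + (0.0522·83.92)²) = √(100.153419 + 19.189867) = 10.9244 km
E15: √((0.0473·111.32)² + (0.0155·83.92)²) = √(27.724816 + 1.691977) = 5.4237 km
E14: √((0.0016·111.32)² + (0.0826·83.92)²) = √(0.031724 + 48.049740) = 6.9341 km
E3: √((0.0704·111.32)² + (0.0100·83.92)²) = √(61.417440 + 0.704257) = 7.8817 km
E7: √((0.1156·111.32)² + (0.0741·83.92)²) = √(165.600660 + 38.669394) = 14.2923 km
Minimum: E9 at 2.4862 km.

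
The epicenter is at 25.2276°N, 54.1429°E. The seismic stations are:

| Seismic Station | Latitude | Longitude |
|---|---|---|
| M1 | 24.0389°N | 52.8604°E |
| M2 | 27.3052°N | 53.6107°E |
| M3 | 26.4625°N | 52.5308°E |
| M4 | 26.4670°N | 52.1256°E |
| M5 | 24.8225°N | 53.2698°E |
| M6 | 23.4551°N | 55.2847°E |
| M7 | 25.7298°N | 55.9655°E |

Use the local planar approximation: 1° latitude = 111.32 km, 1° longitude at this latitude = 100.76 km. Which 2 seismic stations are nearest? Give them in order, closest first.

Distances from 25.2276°N, 54.1429°E:
M1: 184.9573 km
M2: 237.4138 km
M3: 212.7979 km
M4: 245.6657 km
M5: 98.8583 km
M6: 228.4055 km
M7: 191.9659 km
Sorted: M5 (98.8583 km) < M1 (184.9573 km) < M7 (191.9659 km) < M3 (212.7979 km) < …

M5, M1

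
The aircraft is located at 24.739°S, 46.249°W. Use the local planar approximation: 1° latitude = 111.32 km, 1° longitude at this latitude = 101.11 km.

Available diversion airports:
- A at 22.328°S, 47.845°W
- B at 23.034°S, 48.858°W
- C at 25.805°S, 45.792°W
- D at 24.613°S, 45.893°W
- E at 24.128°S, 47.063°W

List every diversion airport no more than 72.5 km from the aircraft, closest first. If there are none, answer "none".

Distances from 24.739°S, 46.249°W:
A: √((2.411·111.32)² + (-1.596·101.11)²) = √(72034.54479 + 26040.78038) = 313.170 km
B: √((1.705·111.32)² + (-2.609·101.11)²) = √(36024.26776 + 69588.32434) = 324.981 km
C: √((-1.066·111.32)² + (0.457·101.11)²) = √(14081.88537 + 2135.11180) = 127.346 km
D: √((0.126·111.32)² + (0.356·101.11)²) = √(196.73765 + 1295.65154) = 38.631 km
E: √((0.611·111.32)² + (-0.814·101.11)²) = √(4626.24699 + 6773.87270) = 106.771 km
Threshold 72.5 km: D (38.631 km) is within range.

D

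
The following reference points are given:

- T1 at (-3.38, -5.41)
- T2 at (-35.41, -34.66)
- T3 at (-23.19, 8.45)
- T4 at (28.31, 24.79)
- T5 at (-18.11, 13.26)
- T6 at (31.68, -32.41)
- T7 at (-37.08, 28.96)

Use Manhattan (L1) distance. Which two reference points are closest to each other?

Pairwise distances:
T1–T2: |-32.03| + |-29.25| = 32.03 + 29.25 = 61.28
T1–T3: |-19.81| + |13.86| = 19.81 + 13.86 = 33.67
T1–T4: |31.69| + |30.20| = 31.69 + 30.20 = 61.89
T1–T5: |-14.73| + |18.67| = 14.73 + 18.67 = 33.40
T1–T6: |35.06| + |-27.00| = 35.06 + 27.00 = 62.06
T1–T7: |-33.70| + |34.37| = 33.70 + 34.37 = 68.07
T2–T3: |12.22| + |43.11| = 12.22 + 43.11 = 55.33
T2–T4: |63.72| + |59.45| = 63.72 + 59.45 = 123.17
T2–T5: |17.30| + |47.92| = 17.30 + 47.92 = 65.22
T2–T6: |67.09| + |2.25| = 67.09 + 2.25 = 69.34
T2–T7: |-1.67| + |63.62| = 1.67 + 63.62 = 65.29
T3–T4: |51.50| + |16.34| = 51.50 + 16.34 = 67.84
T3–T5: |5.08| + |4.81| = 5.08 + 4.81 = 9.89
T3–T6: |54.87| + |-40.86| = 54.87 + 40.86 = 95.73
T3–T7: |-13.89| + |20.51| = 13.89 + 20.51 = 34.40
T4–T5: |-46.42| + |-11.53| = 46.42 + 11.53 = 57.95
T4–T6: |3.37| + |-57.20| = 3.37 + 57.20 = 60.57
T4–T7: |-65.39| + |4.17| = 65.39 + 4.17 = 69.56
T5–T6: |49.79| + |-45.67| = 49.79 + 45.67 = 95.46
T5–T7: |-18.97| + |15.70| = 18.97 + 15.70 = 34.67
T6–T7: |-68.76| + |61.37| = 68.76 + 61.37 = 130.13
Closest pair: T3–T5 at 9.89.

T3 and T5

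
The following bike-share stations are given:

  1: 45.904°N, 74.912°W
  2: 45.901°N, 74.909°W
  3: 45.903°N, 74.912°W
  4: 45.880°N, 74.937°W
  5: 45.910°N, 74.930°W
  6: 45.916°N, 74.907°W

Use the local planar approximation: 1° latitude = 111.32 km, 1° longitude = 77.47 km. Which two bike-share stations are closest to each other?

Pairwise distances:
1–2: √((-0.003·111.32)² + (0.003·77.47)²) = √(0.11153 + 0.05401) = 0.407 km
1–3: √((-0.001·111.32)² + (0.000·77.47)²) = √(0.01239 + 0.00000) = 0.111 km
1–4: √((-0.024·111.32)² + (-0.025·77.47)²) = √(7.13787 + 3.75100) = 3.300 km
1–5: √((0.006·111.32)² + (-0.018·77.47)²) = √(0.44612 + 1.94452) = 1.546 km
1–6: √((0.012·111.32)² + (0.005·77.47)²) = √(1.78447 + 0.15004) = 1.391 km
2–3: √((0.002·111.32)² + (-0.003·77.47)²) = √(0.04957 + 0.05401) = 0.322 km
2–4: √((-0.021·111.32)² + (-0.028·77.47)²) = √(5.46493 + 4.70526) = 3.189 km
2–5: √((0.009·111.32)² + (-0.021·77.47)²) = √(1.00376 + 2.64671) = 1.911 km
2–6: √((0.015·111.32)² + (0.002·77.47)²) = √(2.78823 + 0.02401) = 1.677 km
3–4: √((-0.023·111.32)² + (-0.025·77.47)²) = √(6.55544 + 3.75100) = 3.210 km
3–5: √((0.007·111.32)² + (-0.018·77.47)²) = √(0.60721 + 1.94452) = 1.597 km
3–6: √((0.013·111.32)² + (0.005·77.47)²) = √(2.09427 + 0.15004) = 1.498 km
4–5: √((0.030·111.32)² + (0.007·77.47)²) = √(11.15293 + 0.29408) = 3.383 km
4–6: √((0.036·111.32)² + (0.030·77.47)²) = √(16.06022 + 5.40144) = 4.633 km
5–6: √((0.006·111.32)² + (0.023·77.47)²) = √(0.44612 + 3.17485) = 1.903 km
Closest pair: 1–3 at 0.111 km.

1 and 3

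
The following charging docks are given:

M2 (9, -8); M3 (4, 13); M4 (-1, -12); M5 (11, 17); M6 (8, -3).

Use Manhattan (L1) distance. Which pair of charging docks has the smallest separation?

Pairwise distances:
M2–M3: |-5| + |21| = 5 + 21 = 26
M2–M4: |-10| + |-4| = 10 + 4 = 14
M2–M5: |2| + |25| = 2 + 25 = 27
M2–M6: |-1| + |5| = 1 + 5 = 6
M3–M4: |-5| + |-25| = 5 + 25 = 30
M3–M5: |7| + |4| = 7 + 4 = 11
M3–M6: |4| + |-16| = 4 + 16 = 20
M4–M5: |12| + |29| = 12 + 29 = 41
M4–M6: |9| + |9| = 9 + 9 = 18
M5–M6: |-3| + |-20| = 3 + 20 = 23
Closest pair: M2–M6 at 6.

M2 and M6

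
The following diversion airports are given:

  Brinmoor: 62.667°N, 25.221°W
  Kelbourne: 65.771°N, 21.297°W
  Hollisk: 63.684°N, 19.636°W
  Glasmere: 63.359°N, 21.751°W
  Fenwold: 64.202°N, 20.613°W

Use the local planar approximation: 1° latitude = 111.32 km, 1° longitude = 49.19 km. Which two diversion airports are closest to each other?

Hollisk and Fenwold

Pairwise distances:
Brinmoor–Kelbourne: √((3.104·111.32)² + (3.924·49.19)²) = √(119396.01187 + 37257.32262) = 395.795 km
Brinmoor–Hollisk: √((1.017·111.32)² + (5.585·49.19)²) = √(12817.05657 + 75474.45749) = 297.139 km
Brinmoor–Glasmere: √((0.692·111.32)² + (3.470·49.19)²) = √(5934.15088 + 29134.83713) = 187.267 km
Brinmoor–Fenwold: √((1.535·111.32)² + (4.608·49.19)²) = √(29198.67573 + 51378.16462) = 283.861 km
Kelbourne–Hollisk: √((-2.087·111.32)² + (1.661·49.19)²) = √(53974.83128 + 6675.64003) = 246.273 km
Kelbourne–Glasmere: √((-2.412·111.32)² + (-0.454·49.19)²) = √(72094.31209 + 498.72984) = 269.431 km
Kelbourne–Fenwold: √((-1.569·111.32)² + (0.684·49.19)²) = √(30506.49287 + 1132.05062) = 177.872 km
Hollisk–Glasmere: √((-0.325·111.32)² + (-2.115·49.19)²) = √(1308.92004 + 10823.66616) = 110.148 km
Hollisk–Fenwold: √((0.518·111.32)² + (-0.977·49.19)²) = √(3325.10922 + 2309.63192) = 75.065 km
Glasmere–Fenwold: √((0.843·111.32)² + (1.138·49.19)²) = √(8806.46360 + 3133.56111) = 109.270 km
Closest pair: Hollisk–Fenwold at 75.065 km.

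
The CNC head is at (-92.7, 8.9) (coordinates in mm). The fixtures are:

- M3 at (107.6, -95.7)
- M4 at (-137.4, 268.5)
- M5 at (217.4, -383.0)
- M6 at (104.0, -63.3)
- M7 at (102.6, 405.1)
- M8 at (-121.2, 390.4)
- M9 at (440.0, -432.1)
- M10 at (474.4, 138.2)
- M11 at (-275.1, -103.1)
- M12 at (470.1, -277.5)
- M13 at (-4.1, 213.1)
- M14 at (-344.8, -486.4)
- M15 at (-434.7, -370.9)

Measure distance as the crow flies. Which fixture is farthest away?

M9

Distances from (-92.7, 8.9):
M3: √((200.3)² + (-104.6)²) = √(40120.090 + 10941.160) = 226.0 mm
M4: √((-44.7)² + (259.6)²) = √(1998.090 + 67392.160) = 263.4 mm
M5: √((310.1)² + (-391.9)²) = √(96162.010 + 153585.610) = 499.7 mm
M6: √((196.7)² + (-72.2)²) = √(38690.890 + 5212.840) = 209.5 mm
M7: √((195.3)² + (396.2)²) = √(38142.090 + 156974.440) = 441.7 mm
M8: √((-28.5)² + (381.5)²) = √(812.250 + 145542.250) = 382.6 mm
M9: √((532.7)² + (-441.0)²) = √(283769.290 + 194481.000) = 691.6 mm
M10: √((567.1)² + (129.3)²) = √(321602.410 + 16718.490) = 581.7 mm
M11: √((-182.4)² + (-112.0)²) = √(33269.760 + 12544.000) = 214.0 mm
M12: √((562.8)² + (-286.4)²) = √(316743.840 + 82024.960) = 631.5 mm
M13: √((88.6)² + (204.2)²) = √(7849.960 + 41697.640) = 222.6 mm
M14: √((-252.1)² + (-495.3)²) = √(63554.410 + 245322.090) = 555.8 mm
M15: √((-342.0)² + (-379.8)²) = √(116964.000 + 144248.040) = 511.1 mm
Maximum: M9 at 691.6 mm.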